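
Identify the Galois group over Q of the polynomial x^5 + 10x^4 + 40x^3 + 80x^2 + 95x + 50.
The polynomial f is an irreducible quintic over Q, so G = Gal(f/Q) is a transitive subgroup of S_5: one of C_5 (5T1, order 5), D_5 (5T2, order 10), F_20 (5T3, order 20), A_5 (5T4, order 60) or S_5 (5T5, order 120). The discriminant of f is 259200000, which is not a perfect square, so G is not contained in A_5. The transitive groups of degree 5 not contained in A_5 are: F_20 (5T3, order 20), S_5 (5T5, order 120). By Dedekind's theorem, for a prime p not dividing disc(f) the degrees of the irreducible factors of f mod p form the cycle type of an element of G. Factoring f modulo the 18 such primes p <= 73 (skipping 2, 3, 5, which divide the discriminant), each new pattern first appears at: mod 7: f = (x + 3)(x^4 + 5x^2 + 2x + 5), pattern 4+1; mod 11: f = (x + 7)(x^2 + x + 7)(x^2 + 2x + 10), pattern 2+2+1; mod 19: f = (x^5 + 10x^4 + 2x^3 + 4x^2 + 12), pattern 5. No other pattern occurs in this range, so the set of observed cycle types is {4+1, 2+2+1, 5}. The candidates containing elements of all these cycle types are F_20 (5T3) of order 20, S_5 (5T5) of order 120; the others are excluded. The observed types are precisely the cycle types that occur in F_20 (5T3) (apart from the identity). Each of the other remaining candidates has further cycle types, and by the Chebotarev density theorem the matching factorization patterns would occur for a proportion of primes equal to their share of the group: S_5 (5T5) additionally contains elements of type 3+2, 3+1+1, 2+1+1+1 (50 of its 120 elements, about 42% of primes). None of the 18 primes tested shows any such pattern (for each of these groups the chance of that is below 10^-4), which rules them out. Hence G = F_20 (5T3), of order 20.

5T3: F_20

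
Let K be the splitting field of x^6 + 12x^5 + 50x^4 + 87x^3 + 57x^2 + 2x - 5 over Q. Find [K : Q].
60

The degree of the splitting field over Q equals the order of the Galois group, so first determine the group. The polynomial f is an irreducible sextic over Q, so G = Gal(f/Q) is one of the 16 transitive subgroups 6T1, ..., 6T16 of S_6. The discriminant of f is 30991489 = 5567^2, a perfect square, so G is contained in A_6. The transitive groups of degree 6 contained in A_6 are: A_4 (6T4, order 12), S_4 (6T7, order 24), (C_3 x C_3) : C_4 (6T10, order 36), PSL(2,5) (6T12, order 60), A_6 (6T15, order 360). By Dedekind's theorem, for a prime p not dividing disc(f) the degrees of the irreducible factors of f mod p form the cycle type of an element of G. Factoring f modulo the 21 such primes p <= 79 (skipping 19, which divides the discriminant), each new pattern first appears at: mod 2: f = (x + 1)(x^5 + x^4 + x^3 + x + 1), pattern 5+1; mod 7: f = (x^3 + x^2 + 3x + 5)(x^3 + 4x^2 + x + 6), pattern 3+3; mod 61: f = (x + 4)(x + 26)(x^2 + 50x + 13)(x^2 + 54x + 30), pattern 2+2+1+1. No other pattern occurs in this range, so the set of observed cycle types is {5+1, 3+3, 2+2+1+1}. The candidates containing elements of all these cycle types are PSL(2,5) (6T12) of order 60, A_6 (6T15) of order 360; the others are excluded. The observed types are precisely the cycle types that occur in PSL(2,5) (6T12) (apart from the identity). Each of the other remaining candidates has further cycle types, and by the Chebotarev density theorem the matching factorization patterns would occur for a proportion of primes equal to their share of the group: A_6 (6T15) additionally contains elements of type 4+2, 3+1+1+1 (130 of its 360 elements, about 36% of primes). None of the 21 primes tested shows any such pattern (for each of these groups the chance of that is below 10^-4), which rules them out. Hence G = PSL(2,5) (6T12), of order 60. The Galois group PSL(2,5) (6T12) has order 60, so the splitting field has degree 60 over Q.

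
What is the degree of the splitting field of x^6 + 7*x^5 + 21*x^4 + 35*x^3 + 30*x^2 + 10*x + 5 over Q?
The degree of the splitting field over Q equals the order of the Galois group, so first determine the group. The polynomial f is an irreducible sextic over Q, so G = Gal(f/Q) is one of the 16 transitive subgroups 6T1, ..., 6T16 of S_6. The discriminant of f is 525625 = 725^2, a perfect square, so G is contained in A_6. The transitive groups of degree 6 contained in A_6 are: A_4 (6T4, order 12), S_4 (6T7, order 24), (C_3 x C_3) : C_4 (6T10, order 36), PSL(2,5) (6T12, order 60), A_6 (6T15, order 360). By Dedekind's theorem, for a prime p not dividing disc(f) the degrees of the irreducible factors of f mod p form the cycle type of an element of G. Factoring f modulo the 19 such primes p <= 73 (skipping 5, 29, which divide the discriminant), each new pattern first appears at: mod 2: f = (x^2 + x + 1)(x^4 + x + 1), pattern 4+2; mod 11: f = (x^3 + 2x + 2)(x^3 + 7x^2 + 8x + 8), pattern 3+3; mod 19: f = (x + 12)(x + 13)(x^2 + 6x + 10)(x^2 + 14x + 12), pattern 2+2+1+1; mod 61: f = (x + 29)(x + 36)(x + 43)(x^3 + 21x^2 + 14x + 14), pattern 3+1+1+1. No other pattern occurs in this range, so the set of observed cycle types is {4+2, 3+3, 2+2+1+1, 3+1+1+1}. The candidates containing elements of all these cycle types are (C_3 x C_3) : C_4 (6T10) of order 36, A_6 (6T15) of order 360; the others are excluded. The observed types are precisely the cycle types that occur in (C_3 x C_3) : C_4 (6T10) (apart from the identity). Each of the other remaining candidates has further cycle types, and by the Chebotarev density theorem the matching factorization patterns would occur for a proportion of primes equal to their share of the group: A_6 (6T15) additionally contains elements of type 5+1 (144 of its 360 elements, about 40% of primes). None of the 19 primes tested shows any such pattern (for each of these groups the chance of that is below 10^-4), which rules them out. Hence G = (C_3 x C_3) : C_4 (6T10), of order 36. The Galois group (C_3 x C_3) : C_4 (6T10) has order 36, so the splitting field has degree 36 over Q.

36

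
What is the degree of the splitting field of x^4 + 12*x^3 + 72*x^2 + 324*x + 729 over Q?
4

The degree of the splitting field over Q equals the order of the Galois group, so first determine the group. The polynomial is an irreducible quartic over Q and its discriminant is 1224440064 = 34992^2, a perfect square, so the Galois group is contained in A_4. The resolvent cubic y^3 - 72*y^2 + 972*y splits completely over Q, which gives the Klein four-group V_4. The Galois group V_4 (4T2) has order 4, so the splitting field has degree 4 over Q.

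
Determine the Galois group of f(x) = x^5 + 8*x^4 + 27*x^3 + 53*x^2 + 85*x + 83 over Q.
The polynomial f is an irreducible quintic over Q, so G = Gal(f/Q) is a transitive subgroup of S_5: one of C_5 (5T1, order 5), D_5 (5T2, order 10), F_20 (5T3, order 20), A_5 (5T4, order 60) or S_5 (5T5, order 120). The discriminant of f is 1161105625 = 34075^2, a perfect square, so G is contained in A_5. The transitive groups of degree 5 contained in A_5 are: C_5 (5T1, order 5), D_5 (5T2, order 10), A_5 (5T4, order 60). By Dedekind's theorem, for a prime p not dividing disc(f) the degrees of the irreducible factors of f mod p form the cycle type of an element of G. Factoring f modulo the 23 such primes p <= 101 (skipping 5, 29, 47, which divide the discriminant), each new pattern first appears at: mod 2: f = (x^5 + x^3 + x^2 + x + 1), pattern 5; mod 11: f = (x + 5)(x^2 + 5x + 1)(x^2 + 9x + 10), pattern 2+2+1; mod 83: f = (x)(x + 20)(x + 36)(x + 41)(x + 77), pattern 1+1+1+1+1. No other pattern occurs in this range, so the set of observed cycle types is {5, 2+2+1, 1+1+1+1+1}. The candidates containing elements of all these cycle types are D_5 (5T2) of order 10, A_5 (5T4) of order 60; the others are excluded. The observed types are precisely the cycle types that occur in D_5 (5T2). Each of the other remaining candidates has further cycle types, and by the Chebotarev density theorem the matching factorization patterns would occur for a proportion of primes equal to their share of the group: A_5 (5T4) additionally contains elements of type 3+1+1 (20 of its 60 elements, about 33% of primes). None of the 23 primes tested shows any such pattern (for each of these groups the chance of that is below 10^-4), which rules them out. Hence G = D_5 (5T2), of order 10.

5T2: D_5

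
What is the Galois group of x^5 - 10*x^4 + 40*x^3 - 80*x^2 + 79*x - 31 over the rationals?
5T5: S_5

The polynomial f is an irreducible quintic over Q, so G = Gal(f/Q) is a transitive subgroup of S_5: one of C_5 (5T1, order 5), D_5 (5T2, order 10), F_20 (5T3, order 20), A_5 (5T4, order 60) or S_5 (5T5, order 120). The discriminant of f is 2869, which is not a perfect square, so G is not contained in A_5. The transitive groups of degree 5 not contained in A_5 are: F_20 (5T3, order 20), S_5 (5T5, order 120). By Dedekind's theorem, for a prime p not dividing disc(f) the degrees of the irreducible factors of f mod p form the cycle type of an element of G. Factoring f modulo the first such prime p = 2, each new pattern first appears at: mod 2: f = (x^2 + x + 1)(x^3 + x^2 + 1), pattern 3+2. No other pattern occurs in this range, so the set of observed cycle types is {3+2}. Among the candidates above, the only group containing elements of all these cycle types is S_5 (5T5) — F_20 (5T3) lacks at least one of them. Hence G = S_5 (5T5), of order 120.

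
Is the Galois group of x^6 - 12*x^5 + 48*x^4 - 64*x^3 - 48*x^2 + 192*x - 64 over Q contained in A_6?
No

The polynomial is irreducible of degree 6 over Q. Its discriminant is -450868486864896, which is not a perfect square. A Galois group lies in the alternating group exactly when the discriminant is a square in Q, so the Galois group (A_4 x C_2) is not contained in A_6.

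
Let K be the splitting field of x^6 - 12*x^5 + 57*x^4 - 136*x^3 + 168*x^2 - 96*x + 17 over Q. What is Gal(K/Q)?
The polynomial f is an irreducible sextic over Q, so G = Gal(f/Q) is one of the 16 transitive subgroups 6T1, ..., 6T16 of S_6. The discriminant of f is -419904, which is not a perfect square, so G is not contained in A_6. The transitive groups of degree 6 not contained in A_6 are: C_6 (6T1, order 6), S_3 (6T2, order 6), D_6 (6T3, order 12), C_3 x S_3 (6T5, order 18), A_4 x C_2 (6T6, order 24), S_4 (6T8, order 24), S_3 x S_3 (6T9, order 36), S_4 x C_2 (6T11, order 48), (S_3 x S_3) : C_2 (6T13, order 72), PGL(2,5) (6T14, order 120), S_6 (6T16, order 720). By Dedekind's theorem, for a prime p not dividing disc(f) the degrees of the irreducible factors of f mod p form the cycle type of an element of G. Factoring f modulo the 33 such primes p <= 149 (skipping 2, 3, which divide the discriminant), each new pattern first appears at: mod 5: f = (x^3 + 2x + 1)(x^3 + 3x^2 + 2), pattern 3+3; mod 7: f = (x^6 + 2x^5 + x^4 + 4x^3 + 2x + 3), pattern 6; mod 17: f = (x)(x + 13)(x^2 + 13x + 10)(x^2 + 13x + 16), pattern 2+2+1+1; mod 19: f = (x + 4)(x + 5)(x + 10)(x + 11)(x^2 + 15x + 10), pattern 2+1+1+1+1; mod 71: f = (x^2 + 67x + 44)(x^2 + 67x + 49)(x^2 + 67x + 58), pattern 2+2+2. No other pattern occurs in this range, so the set of observed cycle types is {3+3, 6, 2+2+1+1, 2+1+1+1+1, 2+2+2}. The candidates containing elements of all these cycle types are A_4 x C_2 (6T6) of order 24, S_4 x C_2 (6T11) of order 48, (S_3 x S_3) : C_2 (6T13) of order 72, S_6 (6T16) of order 720; the others are excluded. The observed types are precisely the cycle types that occur in A_4 x C_2 (6T6) (apart from the identity). Each of the other remaining candidates has further cycle types, and by the Chebotarev density theorem the matching factorization patterns would occur for a proportion of primes equal to their share of the group: S_4 x C_2 (6T11) additionally contains elements of type 4+2, 4+1+1 (12 of its 48 elements, about 25% of primes); (S_3 x S_3) : C_2 (6T13) additionally contains elements of type 4+2, 3+2+1, 3+1+1+1 (34 of its 72 elements, about 47% of primes); S_6 (6T16) additionally contains elements of type 5+1, 4+2, 4+1+1, 3+2+1, 3+1+1+1 (484 of its 720 elements, about 67% of primes). None of the 33 primes tested shows any such pattern (for each of these groups the chance of that is below 10^-4), which rules them out. Hence G = A_4 x C_2 (6T6), of order 24.

A_4 x C_2 (also written A4xC2)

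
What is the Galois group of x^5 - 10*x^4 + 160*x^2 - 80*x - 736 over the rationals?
The polynomial f is an irreducible quintic over Q, so G = Gal(f/Q) is a transitive subgroup of S_5: one of C_5 (5T1, order 5), D_5 (5T2, order 10), F_20 (5T3, order 20), A_5 (5T4, order 60) or S_5 (5T5, order 120). The discriminant of f is 838860800000, which is not a perfect square, so G is not contained in A_5. The transitive groups of degree 5 not contained in A_5 are: F_20 (5T3, order 20), S_5 (5T5, order 120). By Dedekind's theorem, for a prime p not dividing disc(f) the degrees of the irreducible factors of f mod p form the cycle type of an element of G. Factoring f modulo the 18 such primes p <= 71 (skipping 2, 5, which divide the discriminant), each new pattern first appears at: mod 3: f = (x + 1)(x^4 + x^3 + 2x^2 + 2x + 2), pattern 4+1; mod 11: f = (x^5 + x^4 + 6x^2 + 8x + 1), pattern 5; mod 19: f = (x + 18)(x^2 + 17)(x^2 + 10x + 12), pattern 2+2+1. No other pattern occurs in this range, so the set of observed cycle types is {4+1, 5, 2+2+1}. The candidates containing elements of all these cycle types are F_20 (5T3) of order 20, S_5 (5T5) of order 120; the others are excluded. The observed types are precisely the cycle types that occur in F_20 (5T3) (apart from the identity). Each of the other remaining candidates has further cycle types, and by the Chebotarev density theorem the matching factorization patterns would occur for a proportion of primes equal to their share of the group: S_5 (5T5) additionally contains elements of type 3+2, 3+1+1, 2+1+1+1 (50 of its 120 elements, about 42% of primes). None of the 18 primes tested shows any such pattern (for each of these groups the chance of that is below 10^-4), which rules them out. Hence G = F_20 (5T3), of order 20.

F_20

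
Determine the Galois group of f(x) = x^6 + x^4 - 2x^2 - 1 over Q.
A_4

The polynomial f is an irreducible sextic over Q, so G = Gal(f/Q) is one of the 16 transitive subgroups 6T1, ..., 6T16 of S_6. The discriminant of f is 153664 = 392^2, a perfect square, so G is contained in A_6. The transitive groups of degree 6 contained in A_6 are: A_4 (6T4, order 12), S_4 (6T7, order 24), (C_3 x C_3) : C_4 (6T10, order 36), PSL(2,5) (6T12, order 60), A_6 (6T15, order 360). By Dedekind's theorem, for a prime p not dividing disc(f) the degrees of the irreducible factors of f mod p form the cycle type of an element of G. Factoring f modulo the 33 such primes p <= 149 (skipping 2, 7, which divide the discriminant), each new pattern first appears at: mod 3: f = (x^3 + 2x + 1)(x^3 + 2x + 2), pattern 3+3; mod 13: f = (x + 6)(x + 7)(x^2 + 5)(x^2 + 6), pattern 2+2+1+1. No other pattern occurs in this range, so the set of observed cycle types is {3+3, 2+2+1+1}. The candidates containing elements of all these cycle types are A_4 (6T4) of order 12, S_4 (6T7) of order 24, (C_3 x C_3) : C_4 (6T10) of order 36, PSL(2,5) (6T12) of order 60, A_6 (6T15) of order 360; the others are excluded. The observed types are precisely the cycle types that occur in A_4 (6T4) (apart from the identity). Each of the other remaining candidates has further cycle types, and by the Chebotarev density theorem the matching factorization patterns would occur for a proportion of primes equal to their share of the group: S_4 (6T7) additionally contains elements of type 4+2 (6 of its 24 elements, about 25% of primes); (C_3 x C_3) : C_4 (6T10) additionally contains elements of type 4+2, 3+1+1+1 (22 of its 36 elements, about 61% of primes); PSL(2,5) (6T12) additionally contains elements of type 5+1 (24 of its 60 elements, about 40% of primes); A_6 (6T15) additionally contains elements of type 5+1, 4+2, 3+1+1+1 (274 of its 360 elements, about 76% of primes). None of the 33 primes tested shows any such pattern (for each of these groups the chance of that is below 10^-4), which rules them out. Hence G = A_4 (6T4), of order 12.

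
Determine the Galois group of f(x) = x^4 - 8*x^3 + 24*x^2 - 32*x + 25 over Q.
The polynomial is an irreducible quartic over Q and its discriminant is 186624 = 432^2, a perfect square, so the Galois group is contained in A_4. The resolvent cubic y^3 - 24*y^2 + 156*y - 224 splits completely over Q, which gives the Klein four-group V_4.

V_4 (also written V4)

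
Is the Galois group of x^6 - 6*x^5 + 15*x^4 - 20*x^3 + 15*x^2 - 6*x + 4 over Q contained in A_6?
The polynomial is irreducible of degree 6 over Q. Its discriminant is -11337408, which is not a perfect square. A Galois group lies in the alternating group exactly when the discriminant is a square in Q, so the Galois group (S_3) is not contained in A_6.

No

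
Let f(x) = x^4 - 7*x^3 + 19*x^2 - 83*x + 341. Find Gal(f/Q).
C_4, the cyclic group of order 4

The polynomial is an irreducible quartic over Q and its discriminant is 2680770125, which is not a perfect square, so the Galois group is not contained in A_4. The resolvent cubic y^3 - 19*y^2 - 783*y + 2318 has exactly one rational root, so the Galois group is C_4 or D_4. The quartic becomes reducible over Q(sqrt(disc)), so the group is C_4.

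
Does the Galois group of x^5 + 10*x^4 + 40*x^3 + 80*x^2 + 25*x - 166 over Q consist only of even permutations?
The polynomial is irreducible of degree 5 over Q. Its discriminant is 58564000000 = 242000^2, a perfect square. A Galois group lies in the alternating group exactly when the discriminant is a square in Q, so the Galois group (A_5) is contained in A_5.

Yes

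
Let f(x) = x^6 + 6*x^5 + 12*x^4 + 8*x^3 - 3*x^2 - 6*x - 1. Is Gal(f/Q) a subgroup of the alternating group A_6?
The polynomial is irreducible of degree 6 over Q. Its discriminant is -419904, which is not a perfect square. A Galois group lies in the alternating group exactly when the discriminant is a square in Q, so the Galois group (A_4 x C_2) is not contained in A_6.

No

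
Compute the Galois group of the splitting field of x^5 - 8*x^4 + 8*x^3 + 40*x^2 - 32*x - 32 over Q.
C_5, the cyclic group of order 5

The polynomial f is an irreducible quintic over Q, so G = Gal(f/Q) is a transitive subgroup of S_5: one of C_5 (5T1, order 5), D_5 (5T2, order 10), F_20 (5T3, order 20), A_5 (5T4, order 60) or S_5 (5T5, order 120). The discriminant of f is 15352201216 = 123904^2, a perfect square, so G is contained in A_5. The transitive groups of degree 5 contained in A_5 are: C_5 (5T1, order 5), D_5 (5T2, order 10), A_5 (5T4, order 60). By Dedekind's theorem, for a prime p not dividing disc(f) the degrees of the irreducible factors of f mod p form the cycle type of an element of G. Factoring f modulo the 14 such primes p <= 53 (skipping 2, 11, which divide the discriminant), each new pattern first appears at: mod 3: f = (x^5 + x^4 + 2x^3 + x^2 + x + 1), pattern 5; mod 23: f = (x + 1)(x + 9)(x + 13)(x + 16)(x + 22), pattern 1+1+1+1+1. No other pattern occurs in this range, so the set of observed cycle types is {5, 1+1+1+1+1}. The candidates containing elements of all these cycle types are C_5 (5T1) of order 5, D_5 (5T2) of order 10, A_5 (5T4) of order 60; the others are excluded. The observed types are precisely the cycle types that occur in C_5 (5T1). Each of the other remaining candidates has further cycle types, and by the Chebotarev density theorem the matching factorization patterns would occur for a proportion of primes equal to their share of the group: D_5 (5T2) additionally contains elements of type 2+2+1 (5 of its 10 elements, about 50% of primes); A_5 (5T4) additionally contains elements of type 3+1+1, 2+2+1 (35 of its 60 elements, about 58% of primes). None of the 14 primes tested shows any such pattern (for each of these groups the chance of that is below 10^-4), which rules them out. Hence G = C_5 (5T1), of order 5.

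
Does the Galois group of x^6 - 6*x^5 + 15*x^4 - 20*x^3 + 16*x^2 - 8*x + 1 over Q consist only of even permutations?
The polynomial is irreducible of degree 6 over Q. Its discriminant is 61504 = 248^2, a perfect square. A Galois group lies in the alternating group exactly when the discriminant is a square in Q, so the Galois group (S_4) is contained in A_6.

Yes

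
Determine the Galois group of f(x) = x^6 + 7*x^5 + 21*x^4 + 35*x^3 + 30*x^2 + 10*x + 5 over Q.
The polynomial f is an irreducible sextic over Q, so G = Gal(f/Q) is one of the 16 transitive subgroups 6T1, ..., 6T16 of S_6. The discriminant of f is 525625 = 725^2, a perfect square, so G is contained in A_6. The transitive groups of degree 6 contained in A_6 are: A_4 (6T4, order 12), S_4 (6T7, order 24), (C_3 x C_3) : C_4 (6T10, order 36), PSL(2,5) (6T12, order 60), A_6 (6T15, order 360). By Dedekind's theorem, for a prime p not dividing disc(f) the degrees of the irreducible factors of f mod p form the cycle type of an element of G. Factoring f modulo the 19 such primes p <= 73 (skipping 5, 29, which divide the discriminant), each new pattern first appears at: mod 2: f = (x^2 + x + 1)(x^4 + x + 1), pattern 4+2; mod 11: f = (x^3 + 2x + 2)(x^3 + 7x^2 + 8x + 8), pattern 3+3; mod 19: f = (x + 12)(x + 13)(x^2 + 6x + 10)(x^2 + 14x + 12), pattern 2+2+1+1; mod 61: f = (x + 29)(x + 36)(x + 43)(x^3 + 21x^2 + 14x + 14), pattern 3+1+1+1. No other pattern occurs in this range, so the set of observed cycle types is {4+2, 3+3, 2+2+1+1, 3+1+1+1}. The candidates containing elements of all these cycle types are (C_3 x C_3) : C_4 (6T10) of order 36, A_6 (6T15) of order 360; the others are excluded. The observed types are precisely the cycle types that occur in (C_3 x C_3) : C_4 (6T10) (apart from the identity). Each of the other remaining candidates has further cycle types, and by the Chebotarev density theorem the matching factorization patterns would occur for a proportion of primes equal to their share of the group: A_6 (6T15) additionally contains elements of type 5+1 (144 of its 360 elements, about 40% of primes). None of the 19 primes tested shows any such pattern (for each of these groups the chance of that is below 10^-4), which rules them out. Hence G = (C_3 x C_3) : C_4 (6T10), of order 36.

(C_3 x C_3) : C_4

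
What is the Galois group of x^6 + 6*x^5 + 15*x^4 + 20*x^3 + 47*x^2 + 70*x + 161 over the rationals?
The polynomial f is an irreducible sextic over Q, so G = Gal(f/Q) is one of the 16 transitive subgroups 6T1, ..., 6T16 of S_6. The discriminant of f is -2693803488051200, which is not a perfect square, so G is not contained in A_6. The transitive groups of degree 6 not contained in A_6 are: C_6 (6T1, order 6), S_3 (6T2, order 6), D_6 (6T3, order 12), C_3 x S_3 (6T5, order 18), A_4 x C_2 (6T6, order 24), S_4 (6T8, order 24), S_3 x S_3 (6T9, order 36), S_4 x C_2 (6T11, order 48), (S_3 x S_3) : C_2 (6T13, order 72), PGL(2,5) (6T14, order 120), S_6 (6T16, order 720). By Dedekind's theorem, for a prime p not dividing disc(f) the degrees of the irreducible factors of f mod p form the cycle type of an element of G. Factoring f modulo the 17 such primes p <= 71 (skipping 2, 5, 7, which divide the discriminant), each new pattern first appears at: mod 3: f = (x^3 + x^2 + x + 2)(x^3 + 2x^2 + 1), pattern 3+3; mod 13: f = (x^6 + 6x^5 + 2x^4 + 7x^3 + 8x^2 + 5x + 5), pattern 6; mod 19: f = (x^2 + 2x + 2)(x^4 + 4x^3 + 5x^2 + 2x + 14), pattern 4+2; mod 23: f = (x)(x + 2)(x^4 + 4x^3 + 7x^2 + 6x + 12), pattern 4+1+1; mod 53: f = (x^2 + 2x + 22)(x^2 + 24x + 16)(x^2 + 33x + 25), pattern 2+2+2; mod 59: f = (x + 9)(x + 52)(x^2 + 12x + 34)(x^2 + 51x + 14), pattern 2+2+1+1; mod 71: f = (x + 17)(x + 23)(x + 50)(x + 56)(x^2 + 2x + 31), pattern 2+1+1+1+1. No other pattern occurs in this range, so the set of observed cycle types is {3+3, 6, 4+2, 4+1+1, 2+2+2, 2+2+1+1, 2+1+1+1+1}. The candidates containing elements of all these cycle types are S_4 x C_2 (6T11) of order 48, S_6 (6T16) of order 720; the others are excluded. The observed types are precisely the cycle types that occur in S_4 x C_2 (6T11) (apart from the identity). Each of the other remaining candidates has further cycle types, and by the Chebotarev density theorem the matching factorization patterns would occur for a proportion of primes equal to their share of the group: S_6 (6T16) additionally contains elements of type 5+1, 3+2+1, 3+1+1+1 (304 of its 720 elements, about 42% of primes). None of the 17 primes tested shows any such pattern (for each of these groups the chance of that is below 10^-4), which rules them out. Hence G = S_4 x C_2 (6T11), of order 48.

S_4 x C_2 (also written S4xC2)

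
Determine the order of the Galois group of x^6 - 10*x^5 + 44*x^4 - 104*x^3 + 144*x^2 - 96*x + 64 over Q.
6

The degree of the splitting field over Q equals the order of the Galois group, so first determine the group. The polynomial f is an irreducible sextic over Q, so G = Gal(f/Q) is one of the 16 transitive subgroups 6T1, ..., 6T16 of S_6. The discriminant of f is -18046378835968, which is not a perfect square, so G is not contained in A_6. The transitive groups of degree 6 not contained in A_6 are: C_6 (6T1, order 6), S_3 (6T2, order 6), D_6 (6T3, order 12), C_3 x S_3 (6T5, order 18), A_4 x C_2 (6T6, order 24), S_4 (6T8, order 24), S_3 x S_3 (6T9, order 36), S_4 x C_2 (6T11, order 48), (S_3 x S_3) : C_2 (6T13, order 72), PGL(2,5) (6T14, order 120), S_6 (6T16, order 720). By Dedekind's theorem, for a prime p not dividing disc(f) the degrees of the irreducible factors of f mod p form the cycle type of an element of G. Factoring f modulo the 37 such primes p <= 167 (skipping 2, 7, which divide the discriminant), each new pattern first appears at: mod 3: f = (x^6 + 2x^5 + 2x^4 + x^3 + 1), pattern 6; mod 11: f = (x^3 + 4x^2 + 10x + 3)(x^3 + 8x^2 + 2x + 3), pattern 3+3; mod 13: f = (x^2 + 2x + 9)(x^2 + 6x + 1)(x^2 + 8x + 10), pattern 2+2+2; mod 29: f = (x + 6)(x + 8)(x + 10)(x + 13)(x + 16)(x + 24), pattern 1+1+1+1+1+1. No other pattern occurs in this range, so the set of observed cycle types is {6, 3+3, 2+2+2, 1+1+1+1+1+1}. The candidates containing elements of all these cycle types are C_6 (6T1) of order 6, D_6 (6T3) of order 12, C_3 x S_3 (6T5) of order 18, A_4 x C_2 (6T6) of order 24, S_3 x S_3 (6T9) of order 36, S_4 x C_2 (6T11) of order 48, (S_3 x S_3) : C_2 (6T13) of order 72, PGL(2,5) (6T14) of order 120, S_6 (6T16) of order 720; the others are excluded. The observed types are precisely the cycle types that occur in C_6 (6T1). Each of the other remaining candidates has further cycle types, and by the Chebotarev density theorem the matching factorization patterns would occur for a proportion of primes equal to their share of the group: D_6 (6T3) additionally contains elements of type 2+2+1+1 (3 of its 12 elements, about 25% of primes); C_3 x S_3 (6T5) additionally contains elements of type 3+1+1+1 (4 of its 18 elements, about 22% of primes); A_4 x C_2 (6T6) additionally contains elements of type 2+2+1+1, 2+1+1+1+1 (6 of its 24 elements, about 25% of primes); S_3 x S_3 (6T9) additionally contains elements of type 3+1+1+1, 2+2+1+1 (13 of its 36 elements, about 36% of primes); S_4 x C_2 (6T11) additionally contains elements of type 4+2, 4+1+1, 2+2+1+1, 2+1+1+1+1 (24 of its 48 elements, about 50% of primes); (S_3 x S_3) : C_2 (6T13) additionally contains elements of type 4+2, 3+2+1, 3+1+1+1, 2+2+1+1, 2+1+1+1+1 (49 of its 72 elements, about 68% of primes); PGL(2,5) (6T14) additionally contains elements of type 5+1, 4+1+1, 2+2+1+1 (69 of its 120 elements, about 58% of primes); S_6 (6T16) additionally contains elements of type 5+1, 4+2, 4+1+1, 3+2+1, 3+1+1+1, 2+2+1+1, 2+1+1+1+1 (544 of its 720 elements, about 76% of primes). None of the 37 primes tested shows any such pattern (for each of these groups the chance of that is below 10^-4), which rules them out. Hence G = C_6 (6T1), of order 6. The Galois group C_6 (6T1) has order 6, so the splitting field has degree 6 over Q.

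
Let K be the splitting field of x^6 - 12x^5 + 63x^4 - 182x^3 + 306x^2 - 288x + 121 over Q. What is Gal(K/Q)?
The polynomial f is an irreducible sextic over Q, so G = Gal(f/Q) is one of the 16 transitive subgroups 6T1, ..., 6T16 of S_6. The discriminant of f is -16003008, which is not a perfect square, so G is not contained in A_6. The transitive groups of degree 6 not contained in A_6 are: C_6 (6T1, order 6), S_3 (6T2, order 6), D_6 (6T3, order 12), C_3 x S_3 (6T5, order 18), A_4 x C_2 (6T6, order 24), S_4 (6T8, order 24), S_3 x S_3 (6T9, order 36), S_4 x C_2 (6T11, order 48), (S_3 x S_3) : C_2 (6T13, order 72), PGL(2,5) (6T14, order 120), S_6 (6T16, order 720). By Dedekind's theorem, for a prime p not dividing disc(f) the degrees of the irreducible factors of f mod p form the cycle type of an element of G. Factoring f modulo the 21 such primes p <= 89 (skipping 2, 3, 7, which divide the discriminant), each new pattern first appears at: mod 5: f = (x^6 + 3x^5 + 3x^4 + 3x^3 + x^2 + 2x + 1), pattern 6; mod 11: f = (x)(x^5 + 10x^4 + 8x^3 + 5x^2 + 9x + 9), pattern 5+1; mod 13: f = (x + 6)(x + 10)(x^4 + 11x^3 + 9x^2 + 2x + 7), pattern 4+1+1; mod 23: f = (x + 14)(x + 18)(x^2 + 11x + 14)(x^2 + 14x + 16), pattern 2+2+1+1; mod 43: f = (x^3 + 13x^2 + 20x + 27)(x^3 + 18x^2 + 24x + 22), pattern 3+3; mod 61: f = (x^2 + 10x + 35)(x^2 + 14x + 41)(x^2 + 25x + 40), pattern 2+2+2. No other pattern occurs in this range, so the set of observed cycle types is {6, 5+1, 4+1+1, 2+2+1+1, 3+3, 2+2+2}. The candidates containing elements of all these cycle types are PGL(2,5) (6T14) of order 120, S_6 (6T16) of order 720; the others are excluded. The observed types are precisely the cycle types that occur in PGL(2,5) (6T14) (apart from the identity). Each of the other remaining candidates has further cycle types, and by the Chebotarev density theorem the matching factorization patterns would occur for a proportion of primes equal to their share of the group: S_6 (6T16) additionally contains elements of type 4+2, 3+2+1, 3+1+1+1, 2+1+1+1+1 (265 of its 720 elements, about 37% of primes). None of the 21 primes tested shows any such pattern (for each of these groups the chance of that is below 10^-4), which rules them out. Hence G = PGL(2,5) (6T14), of order 120.

6T14: PGL(2,5)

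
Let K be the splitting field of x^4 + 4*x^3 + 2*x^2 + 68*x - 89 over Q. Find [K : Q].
The degree of the splitting field over Q equals the order of the Galois group, so first determine the group. The polynomial is an irreducible quartic over Q and its discriminant is -1313998848, which is not a perfect square, so the Galois group is not contained in A_4. The resolvent cubic y^3 - 2*y^2 + 628*y - 3912 has exactly one rational root, so the Galois group is C_4 or D_4. The quartic remains irreducible over Q(sqrt(disc)), so the group is D_4. The Galois group D_4 (4T3) has order 8, so the splitting field has degree 8 over Q.

8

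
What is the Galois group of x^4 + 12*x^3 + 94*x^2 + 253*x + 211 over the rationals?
The polynomial is an irreducible quartic over Q and its discriminant is 25425125, which is not a perfect square, so the Galois group is not contained in A_4. The resolvent cubic y^3 - 94*y^2 + 2192*y - 15057 has exactly one rational root, so the Galois group is C_4 or D_4. The quartic becomes reducible over Q(sqrt(disc)), so the group is C_4.

4T1: C_4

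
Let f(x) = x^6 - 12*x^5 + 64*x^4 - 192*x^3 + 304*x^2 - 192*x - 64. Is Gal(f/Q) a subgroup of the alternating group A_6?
The polynomial is irreducible of degree 6 over Q. Its discriminant is 164995463643136 = 12845056^2, a perfect square. A Galois group lies in the alternating group exactly when the discriminant is a square in Q, so the Galois group (A_4) is contained in A_6.

Yes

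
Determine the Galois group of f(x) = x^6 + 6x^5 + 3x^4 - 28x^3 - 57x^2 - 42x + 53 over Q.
6T6: A_4 x C_2

The polynomial f is an irreducible sextic over Q, so G = Gal(f/Q) is one of the 16 transitive subgroups 6T1, ..., 6T16 of S_6. The discriminant of f is -450868486864896, which is not a perfect square, so G is not contained in A_6. The transitive groups of degree 6 not contained in A_6 are: C_6 (6T1, order 6), S_3 (6T2, order 6), D_6 (6T3, order 12), C_3 x S_3 (6T5, order 18), A_4 x C_2 (6T6, order 24), S_4 (6T8, order 24), S_3 x S_3 (6T9, order 36), S_4 x C_2 (6T11, order 48), (S_3 x S_3) : C_2 (6T13, order 72), PGL(2,5) (6T14, order 120), S_6 (6T16, order 720). By Dedekind's theorem, for a prime p not dividing disc(f) the degrees of the irreducible factors of f mod p form the cycle type of an element of G. Factoring f modulo the 33 such primes p <= 149 (skipping 2, 3, which divide the discriminant), each new pattern first appears at: mod 5: f = (x^3 + 3x + 3)(x^3 + x^2 + 1), pattern 3+3; mod 7: f = (x^6 + 6x^5 + 3x^4 + 6x^2 + 4), pattern 6; mod 17: f = (x + 5)(x + 14)(x^2 + 2x + 8)(x^2 + 2x + 15), pattern 2+2+1+1; mod 19: f = (x + 6)(x + 8)(x + 13)(x + 15)(x^2 + 2x + 6), pattern 2+1+1+1+1; mod 71: f = (x^2 + 2x + 4)(x^2 + 2x + 19)(x^2 + 2x + 39), pattern 2+2+2. No other pattern occurs in this range, so the set of observed cycle types is {3+3, 6, 2+2+1+1, 2+1+1+1+1, 2+2+2}. The candidates containing elements of all these cycle types are A_4 x C_2 (6T6) of order 24, S_4 x C_2 (6T11) of order 48, (S_3 x S_3) : C_2 (6T13) of order 72, S_6 (6T16) of order 720; the others are excluded. The observed types are precisely the cycle types that occur in A_4 x C_2 (6T6) (apart from the identity). Each of the other remaining candidates has further cycle types, and by the Chebotarev density theorem the matching factorization patterns would occur for a proportion of primes equal to their share of the group: S_4 x C_2 (6T11) additionally contains elements of type 4+2, 4+1+1 (12 of its 48 elements, about 25% of primes); (S_3 x S_3) : C_2 (6T13) additionally contains elements of type 4+2, 3+2+1, 3+1+1+1 (34 of its 72 elements, about 47% of primes); S_6 (6T16) additionally contains elements of type 5+1, 4+2, 4+1+1, 3+2+1, 3+1+1+1 (484 of its 720 elements, about 67% of primes). None of the 33 primes tested shows any such pattern (for each of these groups the chance of that is below 10^-4), which rules them out. Hence G = A_4 x C_2 (6T6), of order 24.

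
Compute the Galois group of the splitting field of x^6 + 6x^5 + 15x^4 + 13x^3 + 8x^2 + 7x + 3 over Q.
The polynomial f is an irreducible sextic over Q, so G = Gal(f/Q) is one of the 16 transitive subgroups 6T1, ..., 6T16 of S_6. The discriminant of f is -219439771, which is not a perfect square, so G is not contained in A_6. The transitive groups of degree 6 not contained in A_6 are: C_6 (6T1, order 6), S_3 (6T2, order 6), D_6 (6T3, order 12), C_3 x S_3 (6T5, order 18), A_4 x C_2 (6T6, order 24), S_4 (6T8, order 24), S_3 x S_3 (6T9, order 36), S_4 x C_2 (6T11, order 48), (S_3 x S_3) : C_2 (6T13, order 72), PGL(2,5) (6T14, order 120), S_6 (6T16, order 720). By Dedekind's theorem, for a prime p not dividing disc(f) the degrees of the irreducible factors of f mod p form the cycle type of an element of G. Factoring f modulo the 4 such primes p <= 7, each new pattern first appears at: mod 2: f = (x^6 + x^4 + x^3 + x + 1), pattern 6; mod 3: f = (x)(x^2 + 1)(x^3 + 2x + 1), pattern 3+2+1; mod 5: f = (x^3 + 2x^2 + 4x + 2)(x^3 + 4x^2 + 3x + 4), pattern 3+3; mod 7: f = (x + 3)(x^5 + 3x^4 + 6x^3 + 2x^2 + 2x + 1), pattern 5+1. No other pattern occurs in this range, so the set of observed cycle types is {6, 3+2+1, 3+3, 5+1}. Among the candidates above, the only group containing elements of all these cycle types is S_6 (6T16); every other candidate lacks at least one of them. Hence G = S_6 (6T16), of order 720.

S_6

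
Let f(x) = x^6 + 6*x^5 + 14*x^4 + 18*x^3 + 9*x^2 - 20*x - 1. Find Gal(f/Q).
The polynomial f is an irreducible sextic over Q, so G = Gal(f/Q) is one of the 16 transitive subgroups 6T1, ..., 6T16 of S_6. The discriminant of f is 154034270784 = 392472^2, a perfect square, so G is contained in A_6. The transitive groups of degree 6 contained in A_6 are: A_4 (6T4, order 12), S_4 (6T7, order 24), (C_3 x C_3) : C_4 (6T10, order 36), PSL(2,5) (6T12, order 60), A_6 (6T15, order 360). By Dedekind's theorem, for a prime p not dividing disc(f) the degrees of the irreducible factors of f mod p form the cycle type of an element of G. Factoring f modulo the 79 such primes p <= 431 (skipping 2, 3, 23, 79, which divide the discriminant), each new pattern first appears at: mod 5: f = (x^2 + 3x + 4)(x^4 + 3x^3 + x^2 + 3x + 1), pattern 4+2; mod 13: f = (x^3 + x^2 + 3x + 5)(x^3 + 5x^2 + 6x + 5), pattern 3+3; mod 19: f = (x + 1)(x + 8)(x^2 + 9)(x^2 + 16x + 5), pattern 2+2+1+1; mod 223: f = (x + 8)(x + 34)(x + 51)(x + 91)(x + 125)(x + 143), pattern 1+1+1+1+1+1. No other pattern occurs in this range, so the set of observed cycle types is {4+2, 3+3, 2+2+1+1, 1+1+1+1+1+1}. The candidates containing elements of all these cycle types are S_4 (6T7) of order 24, (C_3 x C_3) : C_4 (6T10) of order 36, A_6 (6T15) of order 360; the others are excluded. The observed types are precisely the cycle types that occur in S_4 (6T7). Each of the other remaining candidates has further cycle types, and by the Chebotarev density theorem the matching factorization patterns would occur for a proportion of primes equal to their share of the group: (C_3 x C_3) : C_4 (6T10) additionally contains elements of type 3+1+1+1 (4 of its 36 elements, about 11% of primes); A_6 (6T15) additionally contains elements of type 5+1, 3+1+1+1 (184 of its 360 elements, about 51% of primes). None of the 79 primes tested shows any such pattern (for each of these groups the chance of that is below 10^-4), which rules them out. Hence G = S_4 (6T7), of order 24.

6T7: S_4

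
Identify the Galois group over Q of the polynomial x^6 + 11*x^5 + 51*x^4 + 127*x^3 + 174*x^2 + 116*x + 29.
The polynomial f is an irreducible sextic over Q, so G = Gal(f/Q) is one of the 16 transitive subgroups 6T1, ..., 6T16 of S_6. The discriminant of f is 525625 = 725^2, a perfect square, so G is contained in A_6. The transitive groups of degree 6 contained in A_6 are: A_4 (6T4, order 12), S_4 (6T7, order 24), (C_3 x C_3) : C_4 (6T10, order 36), PSL(2,5) (6T12, order 60), A_6 (6T15, order 360). By Dedekind's theorem, for a prime p not dividing disc(f) the degrees of the irreducible factors of f mod p form the cycle type of an element of G. Factoring f modulo the 19 such primes p <= 73 (skipping 5, 29, which divide the discriminant), each new pattern first appears at: mod 2: f = (x^2 + x + 1)(x^4 + x + 1), pattern 4+2; mod 11: f = (x^3 + 2x^2 + 4x + 2)(x^3 + 9x^2 + 7x + 9), pattern 3+3; mod 19: f = (x + 9)(x + 10)(x^2 + 1)(x^2 + 11x + 17), pattern 2+2+1+1; mod 61: f = (x + 21)(x + 28)(x + 35)(x^3 + 49x^2 + 37x + 49), pattern 3+1+1+1. No other pattern occurs in this range, so the set of observed cycle types is {4+2, 3+3, 2+2+1+1, 3+1+1+1}. The candidates containing elements of all these cycle types are (C_3 x C_3) : C_4 (6T10) of order 36, A_6 (6T15) of order 360; the others are excluded. The observed types are precisely the cycle types that occur in (C_3 x C_3) : C_4 (6T10) (apart from the identity). Each of the other remaining candidates has further cycle types, and by the Chebotarev density theorem the matching factorization patterns would occur for a proportion of primes equal to their share of the group: A_6 (6T15) additionally contains elements of type 5+1 (144 of its 360 elements, about 40% of primes). None of the 19 primes tested shows any such pattern (for each of these groups the chance of that is below 10^-4), which rules them out. Hence G = (C_3 x C_3) : C_4 (6T10), of order 36.

(C_3 x C_3) : C_4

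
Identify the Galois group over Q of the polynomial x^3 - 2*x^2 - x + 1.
C_3 (also written C3)

The polynomial is an irreducible cubic over Q and its discriminant is 49 = 7^2, a perfect square. For an irreducible cubic, a square discriminant forces the Galois group to be A_3, the cyclic group of order 3.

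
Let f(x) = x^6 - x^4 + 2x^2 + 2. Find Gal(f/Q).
S_4 (order 24)

The polynomial f is an irreducible sextic over Q, so G = Gal(f/Q) is one of the 16 transitive subgroups 6T1, ..., 6T16 of S_6. The discriminant of f is -5120000, which is not a perfect square, so G is not contained in A_6. The transitive groups of degree 6 not contained in A_6 are: C_6 (6T1, order 6), S_3 (6T2, order 6), D_6 (6T3, order 12), C_3 x S_3 (6T5, order 18), A_4 x C_2 (6T6, order 24), S_4 (6T8, order 24), S_3 x S_3 (6T9, order 36), S_4 x C_2 (6T11, order 48), (S_3 x S_3) : C_2 (6T13, order 72), PGL(2,5) (6T14, order 120), S_6 (6T16, order 720). By Dedekind's theorem, for a prime p not dividing disc(f) the degrees of the irreducible factors of f mod p form the cycle type of an element of G. Factoring f modulo the 22 such primes p <= 89 (skipping 2, 5, which divide the discriminant), each new pattern first appears at: mod 3: f = (x^3 + x^2 + 2)(x^3 + 2x^2 + 1), pattern 3+3; mod 7: f = (x^2 + 2)(x^2 + x + 6)(x^2 + 6x + 6), pattern 2+2+2; mod 13: f = (x + 4)(x + 9)(x^4 + 2x^2 + 8), pattern 4+1+1; mod 43: f = (x + 12)(x + 31)(x^2 + 4)(x^2 + 10), pattern 2+2+1+1. No other pattern occurs in this range, so the set of observed cycle types is {3+3, 2+2+2, 4+1+1, 2+2+1+1}. The candidates containing elements of all these cycle types are S_4 (6T8) of order 24, S_4 x C_2 (6T11) of order 48, PGL(2,5) (6T14) of order 120, S_6 (6T16) of order 720; the others are excluded. The observed types are precisely the cycle types that occur in S_4 (6T8) (apart from the identity). Each of the other remaining candidates has further cycle types, and by the Chebotarev density theorem the matching factorization patterns would occur for a proportion of primes equal to their share of the group: S_4 x C_2 (6T11) additionally contains elements of type 6, 4+2, 2+1+1+1+1 (17 of its 48 elements, about 35% of primes); PGL(2,5) (6T14) additionally contains elements of type 6, 5+1 (44 of its 120 elements, about 37% of primes); S_6 (6T16) additionally contains elements of type 6, 5+1, 4+2, 3+2+1, 3+1+1+1, 2+1+1+1+1 (529 of its 720 elements, about 73% of primes). None of the 22 primes tested shows any such pattern (for each of these groups the chance of that is below 10^-4), which rules them out. Hence G = S_4 (6T8), of order 24.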